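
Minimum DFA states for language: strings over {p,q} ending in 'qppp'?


Track the longest suffix of input matching a prefix of 'qppp': 5 classes (prefixes of length 0..4)
Minimal DFA: 5 states


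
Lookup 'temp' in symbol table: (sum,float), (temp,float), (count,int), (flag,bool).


Lookup 'temp' → type float


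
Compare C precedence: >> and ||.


'>>' is shift (level 8); '||' is logical OR (level 1)
Higher level binds tighter
'>>' has higher precedence than '||'


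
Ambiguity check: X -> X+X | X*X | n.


'n+n*n' has two parse trees (no precedence encoded between + and *)
Ambiguous


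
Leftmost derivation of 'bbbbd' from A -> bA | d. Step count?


Derivation: A => bA => bbA => bbbA => bbbbA => bbbbd
Steps: 5


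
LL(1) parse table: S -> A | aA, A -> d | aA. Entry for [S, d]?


For [S, d]: 'd' ∈ FIRST(A)
Entry: S -> A


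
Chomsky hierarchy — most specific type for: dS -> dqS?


LHS has context (more than one symbol) and |LHS| ≤ |RHS|
Classification: Type 1 (Context-Sensitive)


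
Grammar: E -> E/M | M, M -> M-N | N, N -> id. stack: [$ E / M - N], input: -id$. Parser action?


handle 'M-N' on top
Action: reduce (M -> M-N)


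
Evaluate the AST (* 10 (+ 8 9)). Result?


Evaluate inner: (+ 8 9) = 17
Evaluate root: (* 10 17) = 170
Result: 170


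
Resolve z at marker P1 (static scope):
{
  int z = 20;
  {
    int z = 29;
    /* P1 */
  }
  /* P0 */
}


z declared in the same block as P1
z = 29


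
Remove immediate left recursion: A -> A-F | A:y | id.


Left-recursive alternatives: A-F, A:y; non-recursive: id
Introduce A': A -> idA', A' -> -FA' | :yA' | ε


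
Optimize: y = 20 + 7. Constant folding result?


20 + 7 = 27 at compile time
Optimized: y = 27


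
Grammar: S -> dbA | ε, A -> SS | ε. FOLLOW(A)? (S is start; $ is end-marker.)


$ ∈ FOLLOW(S). For each A -> αBβ: add FIRST(β)\{ε} to FOLLOW(B); if β nullable, add FOLLOW(A).
FOLLOW(A) = {$, d}


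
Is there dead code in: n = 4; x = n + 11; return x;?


n is read by x's definition; x is returned
No dead code


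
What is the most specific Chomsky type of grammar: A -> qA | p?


Right-linear: every RHS is a terminal or a terminal followed by one nonterminal
Classification: Type 3 (Regular)


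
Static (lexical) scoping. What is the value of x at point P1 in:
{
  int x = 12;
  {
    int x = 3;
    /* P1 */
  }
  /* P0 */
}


x declared in the same block as P1
x = 3


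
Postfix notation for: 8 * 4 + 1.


Left to right (same or higher precedence on left)
Postfix: 8 4 * 1 +


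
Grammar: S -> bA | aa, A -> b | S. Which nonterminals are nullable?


A nonterminal is nullable iff some alternative derives ε (directly, or every symbol in it is nullable)
Nullable: {}


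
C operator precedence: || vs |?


'|' is bitwise OR (level 3); '||' is logical OR (level 1)
Higher level binds tighter
'|' has higher precedence than '||'


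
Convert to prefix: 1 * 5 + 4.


left-to-right (same/higher precedence on left): tree is (+ (* 1 5) 4)
Prefix: + * 1 5 4


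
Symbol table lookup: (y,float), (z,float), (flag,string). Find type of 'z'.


Lookup 'z' → type float


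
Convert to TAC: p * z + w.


Break into single-operator statements:
t1 = p * z
t2 = t1 + w


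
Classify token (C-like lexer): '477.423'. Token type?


Pattern: digits with a decimal point
Type: FLOAT_LITERAL


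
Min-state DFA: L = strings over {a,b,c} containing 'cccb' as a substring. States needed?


KMP-style automaton: 4 progress states + 1 absorbing accept = 5
Minimal DFA: 5 states


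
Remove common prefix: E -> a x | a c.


Common prefix: 'a'
Factored: E -> a E', E' -> x | c


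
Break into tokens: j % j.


Scan left to right, longest-match per lexeme
Tokens: ID(j), OP(%), ID(j)


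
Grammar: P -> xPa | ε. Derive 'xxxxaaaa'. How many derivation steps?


Derivation: P => xPa => xxPaa => xxxPaaa => xxxxPaaaa => xxxxaaaa
Steps: 5


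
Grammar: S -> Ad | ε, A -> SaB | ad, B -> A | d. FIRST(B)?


Per alternative of B: FIRST(A) = {a}; FIRST(d) = {d}
FIRST(B) = {a, d}


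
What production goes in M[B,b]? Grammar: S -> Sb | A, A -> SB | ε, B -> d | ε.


For [B, b]: ε is nullable and 'b' ∈ FOLLOW(B)
Entry: B -> ε


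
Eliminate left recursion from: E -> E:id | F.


Left-recursive alternatives: E:id; non-recursive: F
Introduce E': E -> FE', E' -> :idE' | ε


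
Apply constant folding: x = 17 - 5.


17 - 5 = 12 at compile time
Optimized: x = 12


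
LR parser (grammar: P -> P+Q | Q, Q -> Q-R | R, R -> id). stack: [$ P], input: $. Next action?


start symbol P on stack, input exhausted
Action: accept


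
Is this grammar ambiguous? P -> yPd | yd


balanced y^n…d^n: each string has a unique parse
Unambiguous


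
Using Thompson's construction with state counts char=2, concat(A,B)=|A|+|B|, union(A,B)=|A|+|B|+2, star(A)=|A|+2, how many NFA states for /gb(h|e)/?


Syntax tree has 4 char leaf(s), 1 union(s), 0 star(s)
chars contribute 4×2 = 8; each union adds +2; each star adds +2
Total: 8 + 2 + 0 = 10 states


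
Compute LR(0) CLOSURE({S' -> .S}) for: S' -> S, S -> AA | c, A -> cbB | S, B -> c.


Start: S' -> .S
For each item with dot before a nonterminal B, add B -> .γ for every B-production
Closure: [S' -> .S, S -> .AA, S -> .c, A -> .cbB, A -> .S]


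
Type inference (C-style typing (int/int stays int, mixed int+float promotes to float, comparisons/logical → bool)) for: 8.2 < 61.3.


Operand types: float < float
Rule: comparison yields bool
Result type: bool


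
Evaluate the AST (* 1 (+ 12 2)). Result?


Evaluate inner: (+ 12 2) = 14
Evaluate root: (* 1 14) = 14
Result: 14


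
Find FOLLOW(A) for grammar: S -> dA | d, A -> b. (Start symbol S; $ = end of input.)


$ ∈ FOLLOW(S). For each A -> αBβ: add FIRST(β)\{ε} to FOLLOW(B); if β nullable, add FOLLOW(A).
FOLLOW(A) = {$}


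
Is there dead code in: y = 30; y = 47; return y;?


first assignment to y is overwritten before any read
Dead: 'y = 30'


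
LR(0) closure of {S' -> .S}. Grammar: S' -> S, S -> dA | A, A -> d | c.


Start: S' -> .S
For each item with dot before a nonterminal B, add B -> .γ for every B-production
Closure: [S' -> .S, S -> .dA, S -> .A, A -> .d, A -> .c]


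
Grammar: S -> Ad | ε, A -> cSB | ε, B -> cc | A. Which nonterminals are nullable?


A nonterminal is nullable iff some alternative derives ε (directly, or every symbol in it is nullable)
Nullable: {A, B, S}


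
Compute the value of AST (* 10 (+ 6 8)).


Evaluate inner: (+ 6 8) = 14
Evaluate root: (* 10 14) = 140
Result: 140


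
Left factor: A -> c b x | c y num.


Common prefix: 'c'
Factored: A -> c A', A' -> b x | y num


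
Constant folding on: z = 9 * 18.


9 * 18 = 162 at compile time
Optimized: z = 162


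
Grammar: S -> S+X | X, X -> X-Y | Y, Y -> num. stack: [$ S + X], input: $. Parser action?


handle 'S+X' on top; lookahead ∈ FOLLOW(S) = {+, $}
Action: reduce (S -> S+X)


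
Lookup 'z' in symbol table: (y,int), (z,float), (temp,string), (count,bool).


Lookup 'z' → type float


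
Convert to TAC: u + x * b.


Break into single-operator statements:
t1 = x * b
t2 = u + t1


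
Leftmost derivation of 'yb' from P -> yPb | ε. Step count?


Derivation: P => yPb => yb
Steps: 2


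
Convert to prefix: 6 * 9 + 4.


left-to-right (same/higher precedence on left): tree is (+ (* 6 9) 4)
Prefix: + * 6 9 4


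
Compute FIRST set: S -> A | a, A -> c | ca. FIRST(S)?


Per alternative of S: FIRST(A) = {c}; FIRST(a) = {a}
FIRST(S) = {a, c}


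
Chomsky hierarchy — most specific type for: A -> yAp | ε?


Single nonterminal LHS, but y^n p^n is not regular
Classification: Type 2 (Context-Free)


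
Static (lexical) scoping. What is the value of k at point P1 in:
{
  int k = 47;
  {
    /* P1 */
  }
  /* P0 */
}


P1's block does not declare k; resolves to the enclosing declaration at depth 0
k = 47


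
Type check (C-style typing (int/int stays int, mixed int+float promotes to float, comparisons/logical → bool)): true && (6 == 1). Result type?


Operand types: bool && bool
Rule: logical operators take bool operands and yield bool
Result type: bool


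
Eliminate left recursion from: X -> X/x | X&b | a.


Left-recursive alternatives: X/x, X&b; non-recursive: a
Introduce X': X -> aX', X' -> /xX' | &bX' | ε


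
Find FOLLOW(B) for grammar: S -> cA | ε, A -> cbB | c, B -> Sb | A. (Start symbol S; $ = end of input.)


$ ∈ FOLLOW(S). For each A -> αBβ: add FIRST(β)\{ε} to FOLLOW(B); if β nullable, add FOLLOW(A).
FOLLOW(B) = {$, b}


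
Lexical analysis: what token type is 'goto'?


Pattern: reserved word
Type: KEYWORD


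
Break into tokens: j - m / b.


Scan left to right, longest-match per lexeme
Tokens: ID(j), OP(-), ID(m), OP(/), ID(b)


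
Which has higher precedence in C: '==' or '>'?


'>' is relational (level 7); '==' is equality (level 6)
Higher level binds tighter
'>' has higher precedence than '=='


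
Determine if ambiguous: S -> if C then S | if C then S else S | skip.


dangling else: 'if C then if C then skip else skip' parses two ways
Ambiguous


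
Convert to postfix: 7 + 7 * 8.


* has higher precedence, evaluate 7*8 first
Postfix: 7 7 8 * +


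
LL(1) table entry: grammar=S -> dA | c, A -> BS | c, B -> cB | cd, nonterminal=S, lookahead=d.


For [S, d]: 'd' ∈ FIRST(dA)
Entry: S -> dA


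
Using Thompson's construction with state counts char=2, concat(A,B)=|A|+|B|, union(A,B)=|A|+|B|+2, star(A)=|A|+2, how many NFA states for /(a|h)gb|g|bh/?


Syntax tree has 7 char leaf(s), 3 union(s), 0 star(s)
chars contribute 7×2 = 14; each union adds +2; each star adds +2
Total: 14 + 6 + 0 = 20 states


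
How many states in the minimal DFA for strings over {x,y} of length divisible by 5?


Track length mod 5: states 0..4, accept at 0
Minimal DFA: 5 states


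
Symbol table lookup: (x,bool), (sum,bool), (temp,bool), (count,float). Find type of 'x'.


Lookup 'x' → type bool


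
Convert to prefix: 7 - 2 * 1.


'*' binds tighter: tree is (- 7 (* 2 1))
Prefix: - 7 * 2 1


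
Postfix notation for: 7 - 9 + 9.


Left to right (same or higher precedence on left)
Postfix: 7 9 - 9 +


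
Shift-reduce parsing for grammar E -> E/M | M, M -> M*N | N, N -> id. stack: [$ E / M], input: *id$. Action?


'*' can extend M; shift to build M -> M*N
Action: shift


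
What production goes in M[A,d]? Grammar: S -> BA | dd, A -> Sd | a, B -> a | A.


For [A, d]: 'd' ∈ FIRST(Sd)
Entry: A -> Sd


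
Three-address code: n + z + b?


Break into single-operator statements:
t1 = n + z
t2 = t1 + b


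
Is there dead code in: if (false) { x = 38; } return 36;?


condition is constant false, so the whole block is unreachable
Dead: 'if (false) { x = 38; }'


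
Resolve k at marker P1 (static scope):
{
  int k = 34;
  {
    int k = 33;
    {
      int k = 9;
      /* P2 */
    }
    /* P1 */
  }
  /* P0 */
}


k declared in the same block as P1
k = 33


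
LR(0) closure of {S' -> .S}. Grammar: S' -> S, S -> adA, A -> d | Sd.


Start: S' -> .S
For each item with dot before a nonterminal B, add B -> .γ for every B-production
Closure: [S' -> .S, S -> .adA]


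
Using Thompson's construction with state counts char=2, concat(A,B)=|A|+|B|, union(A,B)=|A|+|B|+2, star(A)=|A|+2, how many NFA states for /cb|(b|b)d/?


Syntax tree has 5 char leaf(s), 2 union(s), 0 star(s)
chars contribute 5×2 = 10; each union adds +2; each star adds +2
Total: 10 + 4 + 0 = 14 states


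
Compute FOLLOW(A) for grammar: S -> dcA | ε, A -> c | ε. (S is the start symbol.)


$ ∈ FOLLOW(S). For each A -> αBβ: add FIRST(β)\{ε} to FOLLOW(B); if β nullable, add FOLLOW(A).
FOLLOW(A) = {$}


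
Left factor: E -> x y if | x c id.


Common prefix: 'x'
Factored: E -> x E', E' -> y if | c id


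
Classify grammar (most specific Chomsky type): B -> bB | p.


Right-linear: every RHS is a terminal or a terminal followed by one nonterminal
Classification: Type 3 (Regular)


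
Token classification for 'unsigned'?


Pattern: reserved word
Type: KEYWORD


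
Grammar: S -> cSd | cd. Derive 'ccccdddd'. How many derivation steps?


Derivation: S => cSd => ccSdd => cccSddd => ccccdddd
Steps: 4


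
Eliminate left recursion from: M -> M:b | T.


Left-recursive alternatives: M:b; non-recursive: T
Introduce M': M -> TM', M' -> :bM' | ε


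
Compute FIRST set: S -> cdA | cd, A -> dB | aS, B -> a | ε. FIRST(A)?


Per alternative of A: FIRST(dB) = {d}; FIRST(aS) = {a}
FIRST(A) = {a, d}


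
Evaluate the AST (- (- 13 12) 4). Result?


Evaluate inner: (- 13 12) = 1
Evaluate root: (- 1 4) = -3
Result: -3


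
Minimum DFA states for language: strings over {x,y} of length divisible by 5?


Track length mod 5: states 0..4, accept at 0
Minimal DFA: 5 states


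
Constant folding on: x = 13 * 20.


13 * 20 = 260 at compile time
Optimized: x = 260


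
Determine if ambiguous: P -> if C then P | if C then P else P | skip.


dangling else: 'if C then if C then skip else skip' parses two ways
Ambiguous


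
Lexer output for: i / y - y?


Scan left to right, longest-match per lexeme
Tokens: ID(i), OP(/), ID(y), OP(-), ID(y)


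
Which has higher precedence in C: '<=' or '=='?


'<=' is relational (level 7); '==' is equality (level 6)
Higher level binds tighter
'<=' has higher precedence than '=='


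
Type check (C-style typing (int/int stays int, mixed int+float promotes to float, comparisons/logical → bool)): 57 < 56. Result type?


Operand types: int < int
Rule: comparison yields bool
Result type: bool


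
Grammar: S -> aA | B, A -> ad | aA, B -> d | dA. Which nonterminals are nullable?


A nonterminal is nullable iff some alternative derives ε (directly, or every symbol in it is nullable)
Nullable: {}


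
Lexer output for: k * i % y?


Scan left to right, longest-match per lexeme
Tokens: ID(k), OP(*), ID(i), OP(%), ID(y)


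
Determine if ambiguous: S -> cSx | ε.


balanced c^n…x^n: each string has a unique parse
Unambiguous


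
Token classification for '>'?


Pattern: operator symbol
Type: OPERATOR


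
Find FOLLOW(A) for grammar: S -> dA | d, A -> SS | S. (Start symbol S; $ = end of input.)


$ ∈ FOLLOW(S). For each A -> αBβ: add FIRST(β)\{ε} to FOLLOW(B); if β nullable, add FOLLOW(A).
FOLLOW(A) = {$, d}


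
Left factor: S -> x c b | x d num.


Common prefix: 'x'
Factored: S -> x S', S' -> c b | d num


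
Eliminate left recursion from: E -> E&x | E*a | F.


Left-recursive alternatives: E&x, E*a; non-recursive: F
Introduce E': E -> FE', E' -> &xE' | *aE' | ε


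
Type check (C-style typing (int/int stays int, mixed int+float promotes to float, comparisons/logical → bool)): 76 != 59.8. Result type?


Operand types: int != float
Rule: comparison yields bool
Result type: bool


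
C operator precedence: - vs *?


'*' is multiplicative (level 10); '-' is additive (level 9)
Higher level binds tighter
'*' has higher precedence than '-'


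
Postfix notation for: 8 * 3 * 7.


Left to right (same or higher precedence on left)
Postfix: 8 3 * 7 *


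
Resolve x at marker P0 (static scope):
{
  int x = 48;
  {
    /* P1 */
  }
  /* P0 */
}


x declared in the same block as P0
x = 48


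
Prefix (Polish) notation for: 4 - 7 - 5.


left-to-right (same/higher precedence on left): tree is (- (- 4 7) 5)
Prefix: - - 4 7 5


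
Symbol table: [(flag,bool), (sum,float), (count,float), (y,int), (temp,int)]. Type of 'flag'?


Lookup 'flag' → type bool


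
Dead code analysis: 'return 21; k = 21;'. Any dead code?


statement follows a return and is unreachable
Dead: 'k = 21'


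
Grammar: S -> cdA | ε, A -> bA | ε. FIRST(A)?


Per alternative of A: FIRST(bA) = {b}; FIRST(ε) = {ε}
FIRST(A) = {b, ε}


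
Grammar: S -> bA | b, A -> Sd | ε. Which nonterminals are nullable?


A nonterminal is nullable iff some alternative derives ε (directly, or every symbol in it is nullable)
Nullable: {A}


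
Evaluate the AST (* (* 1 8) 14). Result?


Evaluate inner: (* 1 8) = 8
Evaluate root: (* 8 14) = 112
Result: 112


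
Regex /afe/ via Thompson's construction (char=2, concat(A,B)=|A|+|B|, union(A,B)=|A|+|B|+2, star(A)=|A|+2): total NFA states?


Syntax tree has 3 char leaf(s), 0 union(s), 0 star(s)
chars contribute 3×2 = 6; each union adds +2; each star adds +2
Total: 6 + 0 + 0 = 6 states


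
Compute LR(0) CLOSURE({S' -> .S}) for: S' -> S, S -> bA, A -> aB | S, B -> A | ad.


Start: S' -> .S
For each item with dot before a nonterminal B, add B -> .γ for every B-production
Closure: [S' -> .S, S -> .bA]


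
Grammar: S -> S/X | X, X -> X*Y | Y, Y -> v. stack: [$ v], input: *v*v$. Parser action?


'v' on top is the handle for Y -> v
Action: reduce (Y -> v)


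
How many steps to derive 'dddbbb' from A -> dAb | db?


Derivation: A => dAb => ddAbb => dddbbb
Steps: 3


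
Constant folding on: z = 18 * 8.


18 * 8 = 144 at compile time
Optimized: z = 144


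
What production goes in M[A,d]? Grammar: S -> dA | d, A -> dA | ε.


For [A, d]: 'd' ∈ FIRST(dA)
Entry: A -> dA


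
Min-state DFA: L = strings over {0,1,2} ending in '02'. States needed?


Track the longest suffix of input matching a prefix of '02': 3 classes (prefixes of length 0..2)
Minimal DFA: 3 states


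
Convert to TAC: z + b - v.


Break into single-operator statements:
t1 = z + b
t2 = t1 - v


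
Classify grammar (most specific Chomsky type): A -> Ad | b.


Left-linear: every RHS is a terminal or one nonterminal followed by a terminal
Classification: Type 3 (Regular)


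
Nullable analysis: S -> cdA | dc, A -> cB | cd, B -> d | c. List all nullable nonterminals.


A nonterminal is nullable iff some alternative derives ε (directly, or every symbol in it is nullable)
Nullable: {}


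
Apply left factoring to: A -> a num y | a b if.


Common prefix: 'a'
Factored: A -> a A', A' -> num y | b if


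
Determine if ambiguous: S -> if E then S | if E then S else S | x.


dangling else: 'if E then if E then x else x' parses two ways
Ambiguous


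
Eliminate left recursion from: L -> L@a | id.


Left-recursive alternatives: L@a; non-recursive: id
Introduce L': L -> idL', L' -> @aL' | ε


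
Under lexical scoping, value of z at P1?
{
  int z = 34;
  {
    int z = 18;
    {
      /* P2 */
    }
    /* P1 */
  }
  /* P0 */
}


z declared in the same block as P1
z = 18


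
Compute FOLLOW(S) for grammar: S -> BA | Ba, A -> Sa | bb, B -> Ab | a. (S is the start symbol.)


$ ∈ FOLLOW(S). For each A -> αBβ: add FIRST(β)\{ε} to FOLLOW(B); if β nullable, add FOLLOW(A).
FOLLOW(S) = {$, a}


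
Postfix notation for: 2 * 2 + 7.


Left to right (same or higher precedence on left)
Postfix: 2 2 * 7 +


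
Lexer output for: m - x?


Scan left to right, longest-match per lexeme
Tokens: ID(m), OP(-), ID(x)


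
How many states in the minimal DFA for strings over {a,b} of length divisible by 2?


Track length mod 2: states 0..1, accept at 0
Minimal DFA: 2 states


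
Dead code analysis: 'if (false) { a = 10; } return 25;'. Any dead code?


condition is constant false, so the whole block is unreachable
Dead: 'if (false) { a = 10; }'


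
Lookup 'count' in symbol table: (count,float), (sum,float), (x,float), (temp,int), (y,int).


Lookup 'count' → type float


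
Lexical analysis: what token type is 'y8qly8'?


Pattern: letter/underscore followed by alphanumerics, not a keyword
Type: IDENTIFIER


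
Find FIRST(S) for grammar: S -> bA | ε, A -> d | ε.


Per alternative of S: FIRST(bA) = {b}; FIRST(ε) = {ε}
FIRST(S) = {b, ε}


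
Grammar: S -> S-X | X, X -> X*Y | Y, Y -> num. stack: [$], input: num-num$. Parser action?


no handle on stack; shift 'num'
Action: shift


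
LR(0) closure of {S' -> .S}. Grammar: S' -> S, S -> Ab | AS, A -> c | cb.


Start: S' -> .S
For each item with dot before a nonterminal B, add B -> .γ for every B-production
Closure: [S' -> .S, S -> .Ab, S -> .AS, A -> .c, A -> .cb]


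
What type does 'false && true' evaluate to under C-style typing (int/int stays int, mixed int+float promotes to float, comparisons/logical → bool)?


Operand types: bool && bool
Rule: logical operators take bool operands and yield bool
Result type: bool


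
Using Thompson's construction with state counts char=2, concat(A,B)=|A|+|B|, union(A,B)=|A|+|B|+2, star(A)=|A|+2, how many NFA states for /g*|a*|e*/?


Syntax tree has 3 char leaf(s), 2 union(s), 3 star(s)
chars contribute 3×2 = 6; each union adds +2; each star adds +2
Total: 6 + 4 + 6 = 16 states


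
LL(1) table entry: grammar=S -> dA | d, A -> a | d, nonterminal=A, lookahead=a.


For [A, a]: 'a' ∈ FIRST(a)
Entry: A -> a


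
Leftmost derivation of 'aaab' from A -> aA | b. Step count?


Derivation: A => aA => aaA => aaaA => aaab
Steps: 4


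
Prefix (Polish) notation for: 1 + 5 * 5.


'*' binds tighter: tree is (+ 1 (* 5 5))
Prefix: + 1 * 5 5


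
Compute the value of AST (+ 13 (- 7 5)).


Evaluate inner: (- 7 5) = 2
Evaluate root: (+ 13 2) = 15
Result: 15


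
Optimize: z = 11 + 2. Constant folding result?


11 + 2 = 13 at compile time
Optimized: z = 13


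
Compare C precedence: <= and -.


'-' is additive (level 9); '<=' is relational (level 7)
Higher level binds tighter
'-' has higher precedence than '<='


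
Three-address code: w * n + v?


Break into single-operator statements:
t1 = w * n
t2 = t1 + v


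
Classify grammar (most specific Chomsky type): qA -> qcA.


LHS has context (more than one symbol) and |LHS| ≤ |RHS|
Classification: Type 1 (Context-Sensitive)


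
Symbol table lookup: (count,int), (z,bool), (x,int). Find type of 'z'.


Lookup 'z' → type bool


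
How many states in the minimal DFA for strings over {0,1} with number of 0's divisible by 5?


Track (count of 0) mod 5: states 0..4, accept at 0
Minimal DFA: 5 states


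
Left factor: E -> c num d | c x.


Common prefix: 'c'
Factored: E -> c E', E' -> num d | x


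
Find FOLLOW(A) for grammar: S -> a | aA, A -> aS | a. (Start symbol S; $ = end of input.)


$ ∈ FOLLOW(S). For each A -> αBβ: add FIRST(β)\{ε} to FOLLOW(B); if β nullable, add FOLLOW(A).
FOLLOW(A) = {$}


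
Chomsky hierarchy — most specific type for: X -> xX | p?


Right-linear: every RHS is a terminal or a terminal followed by one nonterminal
Classification: Type 3 (Regular)


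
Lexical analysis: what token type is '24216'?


Pattern: digits only
Type: INTEGER_LITERAL


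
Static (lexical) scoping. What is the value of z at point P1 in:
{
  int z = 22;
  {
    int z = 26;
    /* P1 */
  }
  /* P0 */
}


z declared in the same block as P1
z = 26


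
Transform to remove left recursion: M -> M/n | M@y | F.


Left-recursive alternatives: M/n, M@y; non-recursive: F
Introduce M': M -> FM', M' -> /nM' | @yM' | ε


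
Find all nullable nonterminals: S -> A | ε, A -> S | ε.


A nonterminal is nullable iff some alternative derives ε (directly, or every symbol in it is nullable)
Nullable: {A, S}


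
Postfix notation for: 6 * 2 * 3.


Left to right (same or higher precedence on left)
Postfix: 6 2 * 3 *


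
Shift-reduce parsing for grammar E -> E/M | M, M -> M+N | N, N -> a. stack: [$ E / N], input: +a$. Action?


'N' (not preceded by M+) is the handle for M -> N
Action: reduce (M -> N)


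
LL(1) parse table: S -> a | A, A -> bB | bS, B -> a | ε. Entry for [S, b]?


For [S, b]: 'b' ∈ FIRST(A)
Entry: S -> A


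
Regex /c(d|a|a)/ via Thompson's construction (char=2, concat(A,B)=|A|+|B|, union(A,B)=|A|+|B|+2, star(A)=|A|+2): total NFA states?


Syntax tree has 4 char leaf(s), 2 union(s), 0 star(s)
chars contribute 4×2 = 8; each union adds +2; each star adds +2
Total: 8 + 4 + 0 = 12 states


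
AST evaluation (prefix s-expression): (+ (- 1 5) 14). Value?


Evaluate inner: (- 1 5) = -4
Evaluate root: (+ -4 14) = 10
Result: 10


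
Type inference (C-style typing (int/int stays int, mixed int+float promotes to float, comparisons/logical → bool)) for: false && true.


Operand types: bool && bool
Rule: logical operators take bool operands and yield bool
Result type: bool


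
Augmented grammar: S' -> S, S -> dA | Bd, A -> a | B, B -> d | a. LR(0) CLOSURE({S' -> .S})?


Start: S' -> .S
For each item with dot before a nonterminal B, add B -> .γ for every B-production
Closure: [S' -> .S, S -> .dA, S -> .Bd, B -> .d, B -> .a]


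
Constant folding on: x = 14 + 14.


14 + 14 = 28 at compile time
Optimized: x = 28


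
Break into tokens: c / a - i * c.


Scan left to right, longest-match per lexeme
Tokens: ID(c), OP(/), ID(a), OP(-), ID(i), OP(*), ID(c)


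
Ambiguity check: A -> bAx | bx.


balanced b^n…x^n: each string has a unique parse
Unambiguous


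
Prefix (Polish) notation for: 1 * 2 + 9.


left-to-right (same/higher precedence on left): tree is (+ (* 1 2) 9)
Prefix: + * 1 2 9


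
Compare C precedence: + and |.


'+' is additive (level 9); '|' is bitwise OR (level 3)
Higher level binds tighter
'+' has higher precedence than '|'


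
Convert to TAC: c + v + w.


Break into single-operator statements:
t1 = c + v
t2 = t1 + w


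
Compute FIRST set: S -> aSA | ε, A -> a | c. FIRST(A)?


Per alternative of A: FIRST(a) = {a}; FIRST(c) = {c}
FIRST(A) = {a, c}


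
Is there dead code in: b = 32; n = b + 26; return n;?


b is read by n's definition; n is returned
No dead code


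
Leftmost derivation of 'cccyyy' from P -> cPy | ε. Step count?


Derivation: P => cPy => ccPyy => cccPyyy => cccyyy
Steps: 4


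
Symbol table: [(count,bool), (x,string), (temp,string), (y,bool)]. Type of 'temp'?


Lookup 'temp' → type string


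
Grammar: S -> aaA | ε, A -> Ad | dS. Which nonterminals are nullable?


A nonterminal is nullable iff some alternative derives ε (directly, or every symbol in it is nullable)
Nullable: {S}


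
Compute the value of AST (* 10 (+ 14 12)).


Evaluate inner: (+ 14 12) = 26
Evaluate root: (* 10 26) = 260
Result: 260


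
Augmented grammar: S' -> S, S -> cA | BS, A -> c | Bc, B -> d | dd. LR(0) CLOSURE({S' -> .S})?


Start: S' -> .S
For each item with dot before a nonterminal B, add B -> .γ for every B-production
Closure: [S' -> .S, S -> .cA, S -> .BS, B -> .d, B -> .dd]


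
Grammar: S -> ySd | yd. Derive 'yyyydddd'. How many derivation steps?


Derivation: S => ySd => yySdd => yyySddd => yyyydddd
Steps: 4


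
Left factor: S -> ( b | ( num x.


Common prefix: '('
Factored: S -> ( S', S' -> b | num x


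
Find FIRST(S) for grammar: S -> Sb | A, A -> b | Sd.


Per alternative of S: FIRST(Sb) = {b}; FIRST(A) = {b}
FIRST(S) = {b}


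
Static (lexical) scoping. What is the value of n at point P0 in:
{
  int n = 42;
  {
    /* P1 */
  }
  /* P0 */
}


n declared in the same block as P0
n = 42


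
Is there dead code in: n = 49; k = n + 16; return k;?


n is read by k's definition; k is returned
No dead code


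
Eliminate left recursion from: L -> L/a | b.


Left-recursive alternatives: L/a; non-recursive: b
Introduce L': L -> bL', L' -> /aL' | ε


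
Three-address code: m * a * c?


Break into single-operator statements:
t1 = m * a
t2 = t1 * c


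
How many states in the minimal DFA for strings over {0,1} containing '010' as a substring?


KMP-style automaton: 3 progress states + 1 absorbing accept = 4
Minimal DFA: 4 states


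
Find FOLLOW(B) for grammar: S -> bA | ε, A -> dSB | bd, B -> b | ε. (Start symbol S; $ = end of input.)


$ ∈ FOLLOW(S). For each A -> αBβ: add FIRST(β)\{ε} to FOLLOW(B); if β nullable, add FOLLOW(A).
FOLLOW(B) = {$, b}


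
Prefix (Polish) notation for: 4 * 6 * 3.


left-to-right (same/higher precedence on left): tree is (* (* 4 6) 3)
Prefix: * * 4 6 3


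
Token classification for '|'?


Pattern: operator symbol
Type: OPERATOR


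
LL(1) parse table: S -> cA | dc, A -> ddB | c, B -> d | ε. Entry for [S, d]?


For [S, d]: 'd' ∈ FIRST(dc)
Entry: S -> dc


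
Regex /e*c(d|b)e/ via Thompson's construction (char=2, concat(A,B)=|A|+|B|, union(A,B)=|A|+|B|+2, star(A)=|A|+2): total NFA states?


Syntax tree has 5 char leaf(s), 1 union(s), 1 star(s)
chars contribute 5×2 = 10; each union adds +2; each star adds +2
Total: 10 + 2 + 2 = 14 states


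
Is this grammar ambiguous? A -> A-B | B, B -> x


precedence layered via separate nonterminal B: deterministic
Unambiguous


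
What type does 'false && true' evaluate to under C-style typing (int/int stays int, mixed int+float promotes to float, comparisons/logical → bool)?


Operand types: bool && bool
Rule: logical operators take bool operands and yield bool
Result type: bool


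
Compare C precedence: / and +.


'/' is multiplicative (level 10); '+' is additive (level 9)
Higher level binds tighter
'/' has higher precedence than '+'


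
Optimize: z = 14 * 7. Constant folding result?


14 * 7 = 98 at compile time
Optimized: z = 98


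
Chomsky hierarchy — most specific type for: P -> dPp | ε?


Single nonterminal LHS, but d^n p^n is not regular
Classification: Type 2 (Context-Free)


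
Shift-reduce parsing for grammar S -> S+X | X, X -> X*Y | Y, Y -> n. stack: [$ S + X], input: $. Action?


handle 'S+X' on top; lookahead ∈ FOLLOW(S) = {+, $}
Action: reduce (S -> S+X)


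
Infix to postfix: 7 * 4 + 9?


Left to right (same or higher precedence on left)
Postfix: 7 4 * 9 +


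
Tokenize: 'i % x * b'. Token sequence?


Scan left to right, longest-match per lexeme
Tokens: ID(i), OP(%), ID(x), OP(*), ID(b)


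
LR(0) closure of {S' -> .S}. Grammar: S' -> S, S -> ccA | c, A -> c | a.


Start: S' -> .S
For each item with dot before a nonterminal B, add B -> .γ for every B-production
Closure: [S' -> .S, S -> .ccA, S -> .c]


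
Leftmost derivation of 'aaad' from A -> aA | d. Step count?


Derivation: A => aA => aaA => aaaA => aaad
Steps: 4


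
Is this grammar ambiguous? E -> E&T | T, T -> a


precedence layered via separate nonterminal T: deterministic
Unambiguous


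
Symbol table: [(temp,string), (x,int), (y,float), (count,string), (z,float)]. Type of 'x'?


Lookup 'x' → type int


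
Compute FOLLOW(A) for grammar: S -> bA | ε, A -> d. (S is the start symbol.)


$ ∈ FOLLOW(S). For each A -> αBβ: add FIRST(β)\{ε} to FOLLOW(B); if β nullable, add FOLLOW(A).
FOLLOW(A) = {$}


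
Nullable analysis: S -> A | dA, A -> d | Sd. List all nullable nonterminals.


A nonterminal is nullable iff some alternative derives ε (directly, or every symbol in it is nullable)
Nullable: {}


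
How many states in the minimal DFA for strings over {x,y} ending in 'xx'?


Track the longest suffix of input matching a prefix of 'xx': 3 classes (prefixes of length 0..2)
Minimal DFA: 3 states


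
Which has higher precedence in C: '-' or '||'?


'-' is additive (level 9); '||' is logical OR (level 1)
Higher level binds tighter
'-' has higher precedence than '||'


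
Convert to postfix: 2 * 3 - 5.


Left to right (same or higher precedence on left)
Postfix: 2 3 * 5 -


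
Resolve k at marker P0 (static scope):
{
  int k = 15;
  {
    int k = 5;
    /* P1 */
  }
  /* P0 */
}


k declared in the same block as P0
k = 15


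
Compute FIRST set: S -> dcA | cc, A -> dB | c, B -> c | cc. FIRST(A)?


Per alternative of A: FIRST(dB) = {d}; FIRST(c) = {c}
FIRST(A) = {c, d}


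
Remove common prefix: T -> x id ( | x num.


Common prefix: 'x'
Factored: T -> x T', T' -> id ( | num


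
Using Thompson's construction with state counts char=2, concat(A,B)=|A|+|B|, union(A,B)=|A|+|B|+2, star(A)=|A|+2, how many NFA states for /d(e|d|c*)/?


Syntax tree has 4 char leaf(s), 2 union(s), 1 star(s)
chars contribute 4×2 = 8; each union adds +2; each star adds +2
Total: 8 + 4 + 2 = 14 states


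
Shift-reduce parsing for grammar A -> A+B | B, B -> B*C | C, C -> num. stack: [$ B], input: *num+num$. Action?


shift '*' to continue B -> B*C
Action: shift


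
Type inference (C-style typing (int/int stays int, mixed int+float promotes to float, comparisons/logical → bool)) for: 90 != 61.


Operand types: int != int
Rule: comparison yields bool
Result type: bool


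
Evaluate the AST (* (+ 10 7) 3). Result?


Evaluate inner: (+ 10 7) = 17
Evaluate root: (* 17 3) = 51
Result: 51


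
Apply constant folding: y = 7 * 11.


7 * 11 = 77 at compile time
Optimized: y = 77


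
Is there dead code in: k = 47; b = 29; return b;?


k is assigned but never read
Dead: 'k = 47'


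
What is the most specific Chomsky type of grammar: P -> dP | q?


Right-linear: every RHS is a terminal or a terminal followed by one nonterminal
Classification: Type 3 (Regular)


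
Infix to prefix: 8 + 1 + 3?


left-to-right (same/higher precedence on left): tree is (+ (+ 8 1) 3)
Prefix: + + 8 1 3


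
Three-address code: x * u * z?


Break into single-operator statements:
t1 = x * u
t2 = t1 * z


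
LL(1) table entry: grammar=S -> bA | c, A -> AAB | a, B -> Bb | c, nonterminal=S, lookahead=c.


For [S, c]: 'c' ∈ FIRST(c)
Entry: S -> c


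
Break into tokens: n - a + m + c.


Scan left to right, longest-match per lexeme
Tokens: ID(n), OP(-), ID(a), OP(+), ID(m), OP(+), ID(c)


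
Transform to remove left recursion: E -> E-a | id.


Left-recursive alternatives: E-a; non-recursive: id
Introduce E': E -> idE', E' -> -aE' | ε


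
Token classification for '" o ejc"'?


Pattern: double-quoted sequence
Type: STRING_LITERAL


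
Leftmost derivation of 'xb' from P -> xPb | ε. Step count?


Derivation: P => xPb => xb
Steps: 2


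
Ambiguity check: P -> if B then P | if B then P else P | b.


dangling else: 'if B then if B then b else b' parses two ways
Ambiguous


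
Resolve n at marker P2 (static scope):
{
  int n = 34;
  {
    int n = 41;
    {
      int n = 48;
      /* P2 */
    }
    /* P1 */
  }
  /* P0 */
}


n declared in the same block as P2
n = 48


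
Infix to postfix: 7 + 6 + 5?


Left to right (same or higher precedence on left)
Postfix: 7 6 + 5 +


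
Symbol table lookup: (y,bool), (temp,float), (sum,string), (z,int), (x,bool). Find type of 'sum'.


Lookup 'sum' → type string


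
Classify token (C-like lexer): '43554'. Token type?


Pattern: digits only
Type: INTEGER_LITERAL


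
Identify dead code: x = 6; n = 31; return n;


x is assigned but never read
Dead: 'x = 6'


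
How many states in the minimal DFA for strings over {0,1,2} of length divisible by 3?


Track length mod 3: states 0..2, accept at 0
Minimal DFA: 3 states


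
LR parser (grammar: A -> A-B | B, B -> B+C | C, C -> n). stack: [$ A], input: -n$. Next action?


shift '-' to continue A -> A-B
Action: shift


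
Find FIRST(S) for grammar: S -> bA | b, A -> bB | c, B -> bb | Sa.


Per alternative of S: FIRST(bA) = {b}; FIRST(b) = {b}
FIRST(S) = {b}


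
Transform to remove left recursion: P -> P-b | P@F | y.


Left-recursive alternatives: P-b, P@F; non-recursive: y
Introduce P': P -> yP', P' -> -bP' | @FP' | ε


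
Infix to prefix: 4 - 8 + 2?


left-to-right (same/higher precedence on left): tree is (+ (- 4 8) 2)
Prefix: + - 4 8 2


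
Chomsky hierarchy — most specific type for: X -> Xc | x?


Left-linear: every RHS is a terminal or one nonterminal followed by a terminal
Classification: Type 3 (Regular)


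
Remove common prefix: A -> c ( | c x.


Common prefix: 'c'
Factored: A -> c A', A' -> ( | x


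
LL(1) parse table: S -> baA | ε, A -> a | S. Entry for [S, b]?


For [S, b]: 'b' ∈ FIRST(baA)
Entry: S -> baA


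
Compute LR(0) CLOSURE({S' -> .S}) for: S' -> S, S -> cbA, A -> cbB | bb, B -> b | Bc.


Start: S' -> .S
For each item with dot before a nonterminal B, add B -> .γ for every B-production
Closure: [S' -> .S, S -> .cbA]


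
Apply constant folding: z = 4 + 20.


4 + 20 = 24 at compile time
Optimized: z = 24


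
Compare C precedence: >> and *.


'*' is multiplicative (level 10); '>>' is shift (level 8)
Higher level binds tighter
'*' has higher precedence than '>>'


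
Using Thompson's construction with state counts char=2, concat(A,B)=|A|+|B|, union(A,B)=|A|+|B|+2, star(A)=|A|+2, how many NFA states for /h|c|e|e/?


Syntax tree has 4 char leaf(s), 3 union(s), 0 star(s)
chars contribute 4×2 = 8; each union adds +2; each star adds +2
Total: 8 + 6 + 0 = 14 states


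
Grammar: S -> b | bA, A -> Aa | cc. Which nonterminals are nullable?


A nonterminal is nullable iff some alternative derives ε (directly, or every symbol in it is nullable)
Nullable: {}


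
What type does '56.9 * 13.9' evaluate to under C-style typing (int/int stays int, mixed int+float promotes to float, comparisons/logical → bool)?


Operand types: float * float
Rule: mixed int/float promotes to float; int/int stays int
Result type: float


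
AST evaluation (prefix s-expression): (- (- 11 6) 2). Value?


Evaluate inner: (- 11 6) = 5
Evaluate root: (- 5 2) = 3
Result: 3


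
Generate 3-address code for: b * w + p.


Break into single-operator statements:
t1 = b * w
t2 = t1 + p


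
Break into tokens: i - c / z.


Scan left to right, longest-match per lexeme
Tokens: ID(i), OP(-), ID(c), OP(/), ID(z)


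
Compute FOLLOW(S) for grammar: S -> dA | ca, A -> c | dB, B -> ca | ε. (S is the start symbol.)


$ ∈ FOLLOW(S). For each A -> αBβ: add FIRST(β)\{ε} to FOLLOW(B); if β nullable, add FOLLOW(A).
FOLLOW(S) = {$}


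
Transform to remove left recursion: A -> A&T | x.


Left-recursive alternatives: A&T; non-recursive: x
Introduce A': A -> xA', A' -> &TA' | ε


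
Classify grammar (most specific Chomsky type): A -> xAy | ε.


Single nonterminal LHS, but x^n y^n is not regular
Classification: Type 2 (Context-Free)


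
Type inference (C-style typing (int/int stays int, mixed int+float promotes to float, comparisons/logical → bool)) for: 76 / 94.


Operand types: int / int
Rule: mixed int/float promotes to float; int/int stays int
Result type: int


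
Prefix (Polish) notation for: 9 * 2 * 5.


left-to-right (same/higher precedence on left): tree is (* (* 9 2) 5)
Prefix: * * 9 2 5


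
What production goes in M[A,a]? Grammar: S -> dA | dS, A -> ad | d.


For [A, a]: 'a' ∈ FIRST(ad)
Entry: A -> ad


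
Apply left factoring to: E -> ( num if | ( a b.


Common prefix: '('
Factored: E -> ( E', E' -> num if | a b


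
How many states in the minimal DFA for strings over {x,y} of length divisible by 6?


Track length mod 6: states 0..5, accept at 0
Minimal DFA: 6 states


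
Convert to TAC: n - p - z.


Break into single-operator statements:
t1 = n - p
t2 = t1 - z


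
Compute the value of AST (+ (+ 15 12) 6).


Evaluate inner: (+ 15 12) = 27
Evaluate root: (+ 27 6) = 33
Result: 33


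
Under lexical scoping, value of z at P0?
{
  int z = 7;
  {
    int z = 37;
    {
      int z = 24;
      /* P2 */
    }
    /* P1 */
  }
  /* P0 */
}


z declared in the same block as P0
z = 7
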